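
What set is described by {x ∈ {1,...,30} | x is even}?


Checking each candidate:
Condition: even numbers in {1,...,30}
Result = {2, 4, 6, 8, 10, 12, 14, 16, 18, 20, 22, 24, 26, 28, 30}

{2, 4, 6, 8, 10, 12, 14, 16, 18, 20, 22, 24, 26, 28, 30}


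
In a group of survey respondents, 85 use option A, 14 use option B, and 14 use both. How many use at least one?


|A ∪ B| = |A| + |B| - |A ∩ B|
= 85 + 14 - 14
= 85

|A ∪ B| = 85


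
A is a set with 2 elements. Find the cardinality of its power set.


Number of subsets = 2^n
= 2^2
= 4

|P(A)| = 4


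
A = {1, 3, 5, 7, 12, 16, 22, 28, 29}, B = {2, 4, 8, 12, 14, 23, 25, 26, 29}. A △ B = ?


A △ B = (A \ B) ∪ (B \ A) = elements in exactly one of A or B
A \ B = {1, 3, 5, 7, 16, 22, 28}
B \ A = {2, 4, 8, 14, 23, 25, 26}
A △ B = {1, 2, 3, 4, 5, 7, 8, 14, 16, 22, 23, 25, 26, 28}

A △ B = {1, 2, 3, 4, 5, 7, 8, 14, 16, 22, 23, 25, 26, 28}


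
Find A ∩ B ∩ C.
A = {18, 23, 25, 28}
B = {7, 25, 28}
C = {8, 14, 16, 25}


A ∩ B = {25, 28}
(A ∩ B) ∩ C = {25}

A ∩ B ∩ C = {25}


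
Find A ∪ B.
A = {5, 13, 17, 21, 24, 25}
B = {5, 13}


A ∪ B = all elements in A or B (or both)
A = {5, 13, 17, 21, 24, 25}
B = {5, 13}
A ∪ B = {5, 13, 17, 21, 24, 25}

A ∪ B = {5, 13, 17, 21, 24, 25}


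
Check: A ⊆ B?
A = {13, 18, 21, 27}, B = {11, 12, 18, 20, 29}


A ⊆ B means every element of A is in B.
Elements in A not in B: {13, 21, 27}
So A ⊄ B.

No, A ⊄ B


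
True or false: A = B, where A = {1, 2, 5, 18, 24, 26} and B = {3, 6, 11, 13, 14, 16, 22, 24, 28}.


Two sets are equal iff they have exactly the same elements.
A = {1, 2, 5, 18, 24, 26}
B = {3, 6, 11, 13, 14, 16, 22, 24, 28}
Differences: {1, 2, 3, 5, 6, 11, 13, 14, 16, 18, 22, 26, 28}
A ≠ B

No, A ≠ B


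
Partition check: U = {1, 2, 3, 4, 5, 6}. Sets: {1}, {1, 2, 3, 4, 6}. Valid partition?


A partition requires: (1) non-empty parts, (2) pairwise disjoint, (3) union = U
Parts: {1}, {1, 2, 3, 4, 6}
Union of parts: {1, 2, 3, 4, 6}
U = {1, 2, 3, 4, 5, 6}
All non-empty? True
Pairwise disjoint? False
Covers U? False

No, not a valid partition


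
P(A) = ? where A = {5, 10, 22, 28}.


|A| = 4, so |P(A)| = 2^4 = 16
Enumerate subsets by cardinality (0 to 4):
∅, {5}, {10}, {22}, {28}, {5, 10}, {5, 22}, {5, 28}, {10, 22}, {10, 28}, {22, 28}, {5, 10, 22}, {5, 10, 28}, {5, 22, 28}, {10, 22, 28}, {5, 10, 22, 28}

P(A) has 16 subsets: ∅, {5}, {10}, {22}, {28}, {5, 10}, {5, 22}, {5, 28}, {10, 22}, {10, 28}, {22, 28}, {5, 10, 22}, {5, 10, 28}, {5, 22, 28}, {10, 22, 28}, {5, 10, 22, 28}


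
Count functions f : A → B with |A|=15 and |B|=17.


Each of |A| = 15 inputs maps to any of |B| = 17 outputs.
# functions = |B|^|A| = 17^15
= 2862423051509815793

Number of functions = 2862423051509815793


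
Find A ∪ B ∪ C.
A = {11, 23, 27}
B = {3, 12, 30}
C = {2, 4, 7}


A ∪ B = {3, 11, 12, 23, 27, 30}
(A ∪ B) ∪ C = {2, 3, 4, 7, 11, 12, 23, 27, 30}

A ∪ B ∪ C = {2, 3, 4, 7, 11, 12, 23, 27, 30}


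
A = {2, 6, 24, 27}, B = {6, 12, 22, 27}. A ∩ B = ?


A ∩ B = elements in both A and B
A = {2, 6, 24, 27}
B = {6, 12, 22, 27}
A ∩ B = {6, 27}

A ∩ B = {6, 27}


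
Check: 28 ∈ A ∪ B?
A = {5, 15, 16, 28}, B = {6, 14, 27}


A = {5, 15, 16, 28}, B = {6, 14, 27}
A ∪ B = all elements in A or B
A ∪ B = {5, 6, 14, 15, 16, 27, 28}
Checking if 28 ∈ A ∪ B
28 is in A ∪ B → True

28 ∈ A ∪ B


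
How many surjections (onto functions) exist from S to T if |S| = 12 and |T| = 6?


n = |S| = 12, k = |T| = 6. Surjections via inclusion-exclusion:
S(n,k) = Σ(-1)^i × C(k,i) × (k-i)^n, i=0 to k
i=0: (-1)^0×C(6,0)×6^12 = 2176782336
i=1: (-1)^1×C(6,1)×5^12 = -1464843750
i=2: (-1)^2×C(6,2)×4^12 = 251658240
i=3: (-1)^3×C(6,3)×3^12 = -10628820
i=4: (-1)^4×C(6,4)×2^12 = 61440
i=5: (-1)^5×C(6,5)×1^12 = -6
i=6: (-1)^6×C(6,6)×0^12 = 0
Total = 953029440

Number of surjections = 953029440


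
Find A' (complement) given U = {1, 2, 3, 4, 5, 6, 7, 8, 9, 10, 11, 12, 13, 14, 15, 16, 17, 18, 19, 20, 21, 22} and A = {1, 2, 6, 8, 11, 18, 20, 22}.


Aᶜ = U \ A = elements in U but not in A
U = {1, 2, 3, 4, 5, 6, 7, 8, 9, 10, 11, 12, 13, 14, 15, 16, 17, 18, 19, 20, 21, 22}
A = {1, 2, 6, 8, 11, 18, 20, 22}
Aᶜ = {3, 4, 5, 7, 9, 10, 12, 13, 14, 15, 16, 17, 19, 21}

Aᶜ = {3, 4, 5, 7, 9, 10, 12, 13, 14, 15, 16, 17, 19, 21}


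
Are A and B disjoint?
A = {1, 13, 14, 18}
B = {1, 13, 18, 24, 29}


Disjoint means A ∩ B = ∅.
A ∩ B = {1, 13, 18}
A ∩ B ≠ ∅, so A and B are NOT disjoint.

No, A and B are not disjoint (A ∩ B = {1, 13, 18})


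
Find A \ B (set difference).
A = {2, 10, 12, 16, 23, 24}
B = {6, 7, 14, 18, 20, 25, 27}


A \ B = elements in A but not in B
A = {2, 10, 12, 16, 23, 24}
B = {6, 7, 14, 18, 20, 25, 27}
Remove from A any elements in B
A \ B = {2, 10, 12, 16, 23, 24}

A \ B = {2, 10, 12, 16, 23, 24}


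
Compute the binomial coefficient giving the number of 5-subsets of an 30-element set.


C(n,k) = n! / (k!(n-k)!)
C(30,5) = 30! / (5!25!)
= 142506

C(30,5) = 142506


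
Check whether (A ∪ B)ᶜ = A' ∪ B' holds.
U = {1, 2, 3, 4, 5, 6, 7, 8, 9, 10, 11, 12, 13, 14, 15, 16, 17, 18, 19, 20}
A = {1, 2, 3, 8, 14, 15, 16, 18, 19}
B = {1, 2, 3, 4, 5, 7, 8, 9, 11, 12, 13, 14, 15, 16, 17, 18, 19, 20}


LHS: A ∪ B = {1, 2, 3, 4, 5, 7, 8, 9, 11, 12, 13, 14, 15, 16, 17, 18, 19, 20}
(A ∪ B)' = U \ (A ∪ B) = {6, 10}
A' = {4, 5, 6, 7, 9, 10, 11, 12, 13, 17, 20}, B' = {6, 10}
Claimed RHS: A' ∪ B' = {4, 5, 6, 7, 9, 10, 11, 12, 13, 17, 20}
Identity is INVALID: LHS = {6, 10} but the RHS claimed here equals {4, 5, 6, 7, 9, 10, 11, 12, 13, 17, 20}. The correct form is (A ∪ B)' = A' ∩ B'.

Identity is invalid: (A ∪ B)' = {6, 10} but A' ∪ B' = {4, 5, 6, 7, 9, 10, 11, 12, 13, 17, 20}. The correct De Morgan law is (A ∪ B)' = A' ∩ B'.


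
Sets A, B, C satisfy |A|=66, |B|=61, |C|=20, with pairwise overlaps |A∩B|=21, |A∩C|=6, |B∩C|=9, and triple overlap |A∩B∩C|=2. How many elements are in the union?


|A∪B∪C| = |A|+|B|+|C| - |A∩B|-|A∩C|-|B∩C| + |A∩B∩C|
= 66+61+20 - 21-6-9 + 2
= 147 - 36 + 2
= 113

|A ∪ B ∪ C| = 113


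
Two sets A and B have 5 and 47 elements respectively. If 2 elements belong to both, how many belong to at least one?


|A ∪ B| = |A| + |B| - |A ∩ B|
= 5 + 47 - 2
= 50

|A ∪ B| = 50


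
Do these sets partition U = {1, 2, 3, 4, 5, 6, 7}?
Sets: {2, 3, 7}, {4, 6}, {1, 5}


A partition requires: (1) non-empty parts, (2) pairwise disjoint, (3) union = U
Parts: {2, 3, 7}, {4, 6}, {1, 5}
Union of parts: {1, 2, 3, 4, 5, 6, 7}
U = {1, 2, 3, 4, 5, 6, 7}
All non-empty? True
Pairwise disjoint? True
Covers U? True

Yes, valid partition


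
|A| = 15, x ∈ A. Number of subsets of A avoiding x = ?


Subsets of A avoiding x are subsets of A \ {x}, which has 14 elements.
Count = 2^(n-1) = 2^14
= 16384

Number of subsets avoiding x = 16384


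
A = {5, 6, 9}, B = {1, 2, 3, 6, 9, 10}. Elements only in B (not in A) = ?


A = {5, 6, 9}
B = {1, 2, 3, 6, 9, 10}
Region: only in B (not in A)
Elements: {1, 2, 3, 10}

Elements only in B (not in A): {1, 2, 3, 10}


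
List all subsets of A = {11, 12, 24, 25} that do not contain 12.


A subset of A that omits 12 is a subset of A \ {12}, so there are 2^(n-1) = 2^3 = 8 of them.
Subsets excluding 12: ∅, {11}, {24}, {25}, {11, 24}, {11, 25}, {24, 25}, {11, 24, 25}

Subsets excluding 12 (8 total): ∅, {11}, {24}, {25}, {11, 24}, {11, 25}, {24, 25}, {11, 24, 25}


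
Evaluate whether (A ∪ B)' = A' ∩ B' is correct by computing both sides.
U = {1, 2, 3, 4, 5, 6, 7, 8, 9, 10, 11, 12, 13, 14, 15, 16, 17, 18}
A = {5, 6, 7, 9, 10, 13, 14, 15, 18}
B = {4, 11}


LHS: A ∪ B = {4, 5, 6, 7, 9, 10, 11, 13, 14, 15, 18}
(A ∪ B)' = U \ (A ∪ B) = {1, 2, 3, 8, 12, 16, 17}
A' = {1, 2, 3, 4, 8, 11, 12, 16, 17}, B' = {1, 2, 3, 5, 6, 7, 8, 9, 10, 12, 13, 14, 15, 16, 17, 18}
Claimed RHS: A' ∩ B' = {1, 2, 3, 8, 12, 16, 17}
Identity is VALID: LHS = RHS = {1, 2, 3, 8, 12, 16, 17} ✓

Identity is valid. (A ∪ B)' = A' ∩ B' = {1, 2, 3, 8, 12, 16, 17}


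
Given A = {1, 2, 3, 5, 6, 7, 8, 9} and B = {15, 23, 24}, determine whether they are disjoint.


Disjoint means A ∩ B = ∅.
A ∩ B = ∅
A ∩ B = ∅, so A and B are disjoint.

Yes, A and B are disjoint


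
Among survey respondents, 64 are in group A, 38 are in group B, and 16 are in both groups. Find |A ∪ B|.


|A ∪ B| = |A| + |B| - |A ∩ B|
= 64 + 38 - 16
= 86

|A ∪ B| = 86


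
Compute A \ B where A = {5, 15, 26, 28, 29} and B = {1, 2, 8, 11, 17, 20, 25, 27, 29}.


A \ B = elements in A but not in B
A = {5, 15, 26, 28, 29}
B = {1, 2, 8, 11, 17, 20, 25, 27, 29}
Remove from A any elements in B
A \ B = {5, 15, 26, 28}

A \ B = {5, 15, 26, 28}


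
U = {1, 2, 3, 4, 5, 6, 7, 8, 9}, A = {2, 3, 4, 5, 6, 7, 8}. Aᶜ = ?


Aᶜ = U \ A = elements in U but not in A
U = {1, 2, 3, 4, 5, 6, 7, 8, 9}
A = {2, 3, 4, 5, 6, 7, 8}
Aᶜ = {1, 9}

Aᶜ = {1, 9}


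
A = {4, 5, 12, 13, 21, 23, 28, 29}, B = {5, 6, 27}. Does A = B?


Two sets are equal iff they have exactly the same elements.
A = {4, 5, 12, 13, 21, 23, 28, 29}
B = {5, 6, 27}
Differences: {4, 6, 12, 13, 21, 23, 27, 28, 29}
A ≠ B

No, A ≠ B


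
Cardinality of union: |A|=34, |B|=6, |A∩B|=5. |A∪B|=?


|A ∪ B| = |A| + |B| - |A ∩ B|
= 34 + 6 - 5
= 35

|A ∪ B| = 35


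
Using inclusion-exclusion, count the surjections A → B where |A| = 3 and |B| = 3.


n = |A| = 3, k = |B| = 3. Surjections via inclusion-exclusion:
S(n,k) = Σ(-1)^i × C(k,i) × (k-i)^n, i=0 to k
i=0: (-1)^0×C(3,0)×3^3 = 27
i=1: (-1)^1×C(3,1)×2^3 = -24
i=2: (-1)^2×C(3,2)×1^3 = 3
i=3: (-1)^3×C(3,3)×0^3 = 0
Total = 6

Number of surjections = 6


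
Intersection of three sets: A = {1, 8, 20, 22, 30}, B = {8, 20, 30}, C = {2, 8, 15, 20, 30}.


A ∩ B = {8, 20, 30}
(A ∩ B) ∩ C = {8, 20, 30}

A ∩ B ∩ C = {8, 20, 30}


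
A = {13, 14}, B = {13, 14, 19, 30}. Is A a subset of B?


A ⊆ B means every element of A is in B.
All elements of A are in B.
So A ⊆ B.

Yes, A ⊆ B


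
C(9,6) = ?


C(n,k) = n! / (k!(n-k)!)
C(9,6) = 9! / (6!3!)
= 84

C(9,6) = 84


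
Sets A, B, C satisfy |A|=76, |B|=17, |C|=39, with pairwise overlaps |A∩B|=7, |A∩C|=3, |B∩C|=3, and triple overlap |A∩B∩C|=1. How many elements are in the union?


|A∪B∪C| = |A|+|B|+|C| - |A∩B|-|A∩C|-|B∩C| + |A∩B∩C|
= 76+17+39 - 7-3-3 + 1
= 132 - 13 + 1
= 120

|A ∪ B ∪ C| = 120


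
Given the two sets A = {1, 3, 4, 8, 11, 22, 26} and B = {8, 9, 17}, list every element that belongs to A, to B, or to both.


A ∪ B = all elements in A or B (or both)
A = {1, 3, 4, 8, 11, 22, 26}
B = {8, 9, 17}
A ∪ B = {1, 3, 4, 8, 9, 11, 17, 22, 26}

A ∪ B = {1, 3, 4, 8, 9, 11, 17, 22, 26}


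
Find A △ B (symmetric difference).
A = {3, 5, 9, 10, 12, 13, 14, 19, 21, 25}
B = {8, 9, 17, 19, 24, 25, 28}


A △ B = (A \ B) ∪ (B \ A) = elements in exactly one of A or B
A \ B = {3, 5, 10, 12, 13, 14, 21}
B \ A = {8, 17, 24, 28}
A △ B = {3, 5, 8, 10, 12, 13, 14, 17, 21, 24, 28}

A △ B = {3, 5, 8, 10, 12, 13, 14, 17, 21, 24, 28}


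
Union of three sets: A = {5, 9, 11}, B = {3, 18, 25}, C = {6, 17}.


A ∪ B = {3, 5, 9, 11, 18, 25}
(A ∪ B) ∪ C = {3, 5, 6, 9, 11, 17, 18, 25}

A ∪ B ∪ C = {3, 5, 6, 9, 11, 17, 18, 25}


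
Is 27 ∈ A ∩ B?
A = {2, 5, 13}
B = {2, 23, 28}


A = {2, 5, 13}, B = {2, 23, 28}
A ∩ B = elements in both A and B
A ∩ B = {2}
Checking if 27 ∈ A ∩ B
27 is not in A ∩ B → False

27 ∉ A ∩ B


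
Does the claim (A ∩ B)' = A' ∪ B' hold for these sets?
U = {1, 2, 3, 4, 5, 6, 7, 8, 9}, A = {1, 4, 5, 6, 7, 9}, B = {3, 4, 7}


LHS: A ∩ B = {4, 7}
(A ∩ B)' = U \ (A ∩ B) = {1, 2, 3, 5, 6, 8, 9}
A' = {2, 3, 8}, B' = {1, 2, 5, 6, 8, 9}
Claimed RHS: A' ∪ B' = {1, 2, 3, 5, 6, 8, 9}
Identity is VALID: LHS = RHS = {1, 2, 3, 5, 6, 8, 9} ✓

Identity is valid. (A ∩ B)' = A' ∪ B' = {1, 2, 3, 5, 6, 8, 9}


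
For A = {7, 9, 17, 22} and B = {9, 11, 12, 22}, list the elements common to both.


A ∩ B = elements in both A and B
A = {7, 9, 17, 22}
B = {9, 11, 12, 22}
A ∩ B = {9, 22}

A ∩ B = {9, 22}


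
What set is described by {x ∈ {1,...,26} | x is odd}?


Checking each candidate:
Condition: odd numbers in {1,...,26}
Result = {1, 3, 5, 7, 9, 11, 13, 15, 17, 19, 21, 23, 25}

{1, 3, 5, 7, 9, 11, 13, 15, 17, 19, 21, 23, 25}


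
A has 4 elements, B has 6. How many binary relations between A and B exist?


A relation from A to B is any subset of A × B.
|A × B| = 4 × 6 = 24
# relations = 2^|A × B| = 2^24 = 16777216

Number of relations = 16777216


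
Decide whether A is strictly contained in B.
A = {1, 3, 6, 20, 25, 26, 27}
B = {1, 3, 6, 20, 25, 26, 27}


A ⊂ B requires: A ⊆ B AND A ≠ B.
A ⊆ B? Yes
A = B? Yes
A = B, so A is not a PROPER subset.

No, A is not a proper subset of B


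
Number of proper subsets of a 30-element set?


Total subsets = 2^n = 2^30 = 1073741824
Proper subsets exclude the set itself: 2^n - 1
= 1073741824 - 1
= 1073741823

Number of proper subsets = 1073741823


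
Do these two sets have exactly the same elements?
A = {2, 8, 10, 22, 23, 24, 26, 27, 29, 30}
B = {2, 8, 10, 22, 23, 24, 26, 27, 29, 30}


Two sets are equal iff they have exactly the same elements.
A = {2, 8, 10, 22, 23, 24, 26, 27, 29, 30}
B = {2, 8, 10, 22, 23, 24, 26, 27, 29, 30}
Same elements → A = B

Yes, A = B


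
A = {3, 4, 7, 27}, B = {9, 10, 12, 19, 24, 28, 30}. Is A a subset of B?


A ⊆ B means every element of A is in B.
Elements in A not in B: {3, 4, 7, 27}
So A ⊄ B.

No, A ⊄ B


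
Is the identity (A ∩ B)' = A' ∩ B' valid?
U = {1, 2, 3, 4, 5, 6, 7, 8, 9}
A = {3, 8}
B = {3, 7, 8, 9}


LHS: A ∩ B = {3, 8}
(A ∩ B)' = U \ (A ∩ B) = {1, 2, 4, 5, 6, 7, 9}
A' = {1, 2, 4, 5, 6, 7, 9}, B' = {1, 2, 4, 5, 6}
Claimed RHS: A' ∩ B' = {1, 2, 4, 5, 6}
Identity is INVALID: LHS = {1, 2, 4, 5, 6, 7, 9} but the RHS claimed here equals {1, 2, 4, 5, 6}. The correct form is (A ∩ B)' = A' ∪ B'.

Identity is invalid: (A ∩ B)' = {1, 2, 4, 5, 6, 7, 9} but A' ∩ B' = {1, 2, 4, 5, 6}. The correct De Morgan law is (A ∩ B)' = A' ∪ B'.


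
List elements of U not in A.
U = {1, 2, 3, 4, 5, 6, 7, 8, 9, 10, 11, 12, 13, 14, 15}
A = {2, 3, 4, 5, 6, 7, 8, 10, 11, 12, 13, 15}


Aᶜ = U \ A = elements in U but not in A
U = {1, 2, 3, 4, 5, 6, 7, 8, 9, 10, 11, 12, 13, 14, 15}
A = {2, 3, 4, 5, 6, 7, 8, 10, 11, 12, 13, 15}
Aᶜ = {1, 9, 14}

Aᶜ = {1, 9, 14}


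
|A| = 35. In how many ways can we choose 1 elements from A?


C(n,k) = n! / (k!(n-k)!)
C(35,1) = 35! / (1!34!)
= 35

C(35,1) = 35


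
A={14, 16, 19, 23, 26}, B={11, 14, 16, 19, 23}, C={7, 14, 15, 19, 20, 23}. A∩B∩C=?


A ∩ B = {14, 16, 19, 23}
(A ∩ B) ∩ C = {14, 19, 23}

A ∩ B ∩ C = {14, 19, 23}


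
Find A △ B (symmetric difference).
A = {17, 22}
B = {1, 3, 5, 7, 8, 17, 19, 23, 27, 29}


A △ B = (A \ B) ∪ (B \ A) = elements in exactly one of A or B
A \ B = {22}
B \ A = {1, 3, 5, 7, 8, 19, 23, 27, 29}
A △ B = {1, 3, 5, 7, 8, 19, 22, 23, 27, 29}

A △ B = {1, 3, 5, 7, 8, 19, 22, 23, 27, 29}


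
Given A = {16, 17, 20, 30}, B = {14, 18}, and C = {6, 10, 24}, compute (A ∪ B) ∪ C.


A ∪ B = {14, 16, 17, 18, 20, 30}
(A ∪ B) ∪ C = {6, 10, 14, 16, 17, 18, 20, 24, 30}

A ∪ B ∪ C = {6, 10, 14, 16, 17, 18, 20, 24, 30}


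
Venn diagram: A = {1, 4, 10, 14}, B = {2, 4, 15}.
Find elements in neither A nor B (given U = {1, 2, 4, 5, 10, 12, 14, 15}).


A = {1, 4, 10, 14}
B = {2, 4, 15}
Region: in neither A nor B (given U = {1, 2, 4, 5, 10, 12, 14, 15})
Elements: {5, 12}

Elements in neither A nor B (given U = {1, 2, 4, 5, 10, 12, 14, 15}): {5, 12}


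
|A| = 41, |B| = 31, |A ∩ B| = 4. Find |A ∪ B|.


|A ∪ B| = |A| + |B| - |A ∩ B|
= 41 + 31 - 4
= 68

|A ∪ B| = 68


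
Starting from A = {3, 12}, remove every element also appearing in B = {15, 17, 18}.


A \ B = elements in A but not in B
A = {3, 12}
B = {15, 17, 18}
Remove from A any elements in B
A \ B = {3, 12}

A \ B = {3, 12}


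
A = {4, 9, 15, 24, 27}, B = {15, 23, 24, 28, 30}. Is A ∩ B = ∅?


Disjoint means A ∩ B = ∅.
A ∩ B = {15, 24}
A ∩ B ≠ ∅, so A and B are NOT disjoint.

No, A and B are not disjoint (A ∩ B = {15, 24})


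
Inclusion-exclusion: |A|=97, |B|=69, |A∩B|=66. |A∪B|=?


|A ∪ B| = |A| + |B| - |A ∩ B|
= 97 + 69 - 66
= 100

|A ∪ B| = 100


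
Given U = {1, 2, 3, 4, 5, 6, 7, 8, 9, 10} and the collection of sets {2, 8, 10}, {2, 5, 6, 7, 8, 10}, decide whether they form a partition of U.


A partition requires: (1) non-empty parts, (2) pairwise disjoint, (3) union = U
Parts: {2, 8, 10}, {2, 5, 6, 7, 8, 10}
Union of parts: {2, 5, 6, 7, 8, 10}
U = {1, 2, 3, 4, 5, 6, 7, 8, 9, 10}
All non-empty? True
Pairwise disjoint? False
Covers U? False

No, not a valid partition


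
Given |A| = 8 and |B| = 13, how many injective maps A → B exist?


An injection sends each of |A| = 8 inputs to a distinct output in B.
# injections = |B|·(|B|-1)·…·(|B|-|A|+1) = 13! / (13 - 8)!
= 13 × 12 × 11 × 10 × 9 × 8 × 7 × 6
= 51891840

Number of injections = 51891840


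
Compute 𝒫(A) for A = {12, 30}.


|A| = 2, so |P(A)| = 2^2 = 4
Enumerate subsets by cardinality (0 to 2):
∅, {12}, {30}, {12, 30}

P(A) has 4 subsets: ∅, {12}, {30}, {12, 30}


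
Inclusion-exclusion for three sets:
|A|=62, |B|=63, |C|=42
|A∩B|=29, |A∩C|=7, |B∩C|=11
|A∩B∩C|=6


|A∪B∪C| = |A|+|B|+|C| - |A∩B|-|A∩C|-|B∩C| + |A∩B∩C|
= 62+63+42 - 29-7-11 + 6
= 167 - 47 + 6
= 126

|A ∪ B ∪ C| = 126


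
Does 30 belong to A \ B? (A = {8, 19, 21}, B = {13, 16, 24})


A = {8, 19, 21}, B = {13, 16, 24}
A \ B = elements in A but not in B
A \ B = {8, 19, 21}
Checking if 30 ∈ A \ B
30 is not in A \ B → False

30 ∉ A \ B


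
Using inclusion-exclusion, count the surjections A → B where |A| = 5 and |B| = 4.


n = |A| = 5, k = |B| = 4. Surjections via inclusion-exclusion:
S(n,k) = Σ(-1)^i × C(k,i) × (k-i)^n, i=0 to k
i=0: (-1)^0×C(4,0)×4^5 = 1024
i=1: (-1)^1×C(4,1)×3^5 = -972
i=2: (-1)^2×C(4,2)×2^5 = 192
i=3: (-1)^3×C(4,3)×1^5 = -4
i=4: (-1)^4×C(4,4)×0^5 = 0
Total = 240

Number of surjections = 240


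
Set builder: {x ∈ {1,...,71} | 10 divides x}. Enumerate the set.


Checking each candidate:
Condition: multiples of 10 in {1,...,71}
Result = {10, 20, 30, 40, 50, 60, 70}

{10, 20, 30, 40, 50, 60, 70}


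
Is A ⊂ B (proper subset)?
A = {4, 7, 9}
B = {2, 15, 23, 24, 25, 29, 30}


A ⊂ B requires: A ⊆ B AND A ≠ B.
A ⊆ B? No
A ⊄ B, so A is not a proper subset.

No, A is not a proper subset of B


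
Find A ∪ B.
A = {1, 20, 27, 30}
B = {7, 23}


A ∪ B = all elements in A or B (or both)
A = {1, 20, 27, 30}
B = {7, 23}
A ∪ B = {1, 7, 20, 23, 27, 30}

A ∪ B = {1, 7, 20, 23, 27, 30}


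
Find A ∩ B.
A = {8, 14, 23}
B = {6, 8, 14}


A ∩ B = elements in both A and B
A = {8, 14, 23}
B = {6, 8, 14}
A ∩ B = {8, 14}

A ∩ B = {8, 14}


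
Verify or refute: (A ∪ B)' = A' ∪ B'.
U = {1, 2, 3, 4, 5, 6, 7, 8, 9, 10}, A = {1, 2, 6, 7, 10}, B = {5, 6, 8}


LHS: A ∪ B = {1, 2, 5, 6, 7, 8, 10}
(A ∪ B)' = U \ (A ∪ B) = {3, 4, 9}
A' = {3, 4, 5, 8, 9}, B' = {1, 2, 3, 4, 7, 9, 10}
Claimed RHS: A' ∪ B' = {1, 2, 3, 4, 5, 7, 8, 9, 10}
Identity is INVALID: LHS = {3, 4, 9} but the RHS claimed here equals {1, 2, 3, 4, 5, 7, 8, 9, 10}. The correct form is (A ∪ B)' = A' ∩ B'.

Identity is invalid: (A ∪ B)' = {3, 4, 9} but A' ∪ B' = {1, 2, 3, 4, 5, 7, 8, 9, 10}. The correct De Morgan law is (A ∪ B)' = A' ∩ B'.


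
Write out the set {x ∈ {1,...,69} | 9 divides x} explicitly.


Checking each candidate:
Condition: multiples of 9 in {1,...,69}
Result = {9, 18, 27, 36, 45, 54, 63}

{9, 18, 27, 36, 45, 54, 63}


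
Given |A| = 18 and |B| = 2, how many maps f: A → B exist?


Each of |A| = 18 inputs maps to any of |B| = 2 outputs.
# functions = |B|^|A| = 2^18
= 262144

Number of functions = 262144


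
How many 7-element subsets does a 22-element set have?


C(n,k) = n! / (k!(n-k)!)
C(22,7) = 22! / (7!15!)
= 170544

C(22,7) = 170544


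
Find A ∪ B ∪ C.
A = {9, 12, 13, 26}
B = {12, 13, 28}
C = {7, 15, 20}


A ∪ B = {9, 12, 13, 26, 28}
(A ∪ B) ∪ C = {7, 9, 12, 13, 15, 20, 26, 28}

A ∪ B ∪ C = {7, 9, 12, 13, 15, 20, 26, 28}


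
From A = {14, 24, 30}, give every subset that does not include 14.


A subset of A that omits 14 is a subset of A \ {14}, so there are 2^(n-1) = 2^2 = 4 of them.
Subsets excluding 14: ∅, {24}, {30}, {24, 30}

Subsets excluding 14 (4 total): ∅, {24}, {30}, {24, 30}


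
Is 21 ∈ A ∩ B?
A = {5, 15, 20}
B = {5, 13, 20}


A = {5, 15, 20}, B = {5, 13, 20}
A ∩ B = elements in both A and B
A ∩ B = {5, 20}
Checking if 21 ∈ A ∩ B
21 is not in A ∩ B → False

21 ∉ A ∩ B


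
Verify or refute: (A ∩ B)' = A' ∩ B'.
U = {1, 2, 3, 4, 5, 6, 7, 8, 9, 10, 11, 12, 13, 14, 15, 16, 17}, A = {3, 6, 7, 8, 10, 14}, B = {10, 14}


LHS: A ∩ B = {10, 14}
(A ∩ B)' = U \ (A ∩ B) = {1, 2, 3, 4, 5, 6, 7, 8, 9, 11, 12, 13, 15, 16, 17}
A' = {1, 2, 4, 5, 9, 11, 12, 13, 15, 16, 17}, B' = {1, 2, 3, 4, 5, 6, 7, 8, 9, 11, 12, 13, 15, 16, 17}
Claimed RHS: A' ∩ B' = {1, 2, 4, 5, 9, 11, 12, 13, 15, 16, 17}
Identity is INVALID: LHS = {1, 2, 3, 4, 5, 6, 7, 8, 9, 11, 12, 13, 15, 16, 17} but the RHS claimed here equals {1, 2, 4, 5, 9, 11, 12, 13, 15, 16, 17}. The correct form is (A ∩ B)' = A' ∪ B'.

Identity is invalid: (A ∩ B)' = {1, 2, 3, 4, 5, 6, 7, 8, 9, 11, 12, 13, 15, 16, 17} but A' ∩ B' = {1, 2, 4, 5, 9, 11, 12, 13, 15, 16, 17}. The correct De Morgan law is (A ∩ B)' = A' ∪ B'.


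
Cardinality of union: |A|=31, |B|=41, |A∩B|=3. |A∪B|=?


|A ∪ B| = |A| + |B| - |A ∩ B|
= 31 + 41 - 3
= 69

|A ∪ B| = 69


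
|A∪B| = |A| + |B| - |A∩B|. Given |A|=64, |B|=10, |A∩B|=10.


|A ∪ B| = |A| + |B| - |A ∩ B|
= 64 + 10 - 10
= 64

|A ∪ B| = 64


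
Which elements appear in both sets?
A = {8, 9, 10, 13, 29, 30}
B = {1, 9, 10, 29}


A ∩ B = elements in both A and B
A = {8, 9, 10, 13, 29, 30}
B = {1, 9, 10, 29}
A ∩ B = {9, 10, 29}

A ∩ B = {9, 10, 29}


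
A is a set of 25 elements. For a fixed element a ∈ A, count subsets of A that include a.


Subsets of A containing a correspond to subsets of A \ {a}, which has 24 elements.
Count = 2^(n-1) = 2^24
= 16777216

Number of subsets containing a = 16777216


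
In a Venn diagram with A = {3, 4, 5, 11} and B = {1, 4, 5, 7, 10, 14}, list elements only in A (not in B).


A = {3, 4, 5, 11}
B = {1, 4, 5, 7, 10, 14}
Region: only in A (not in B)
Elements: {3, 11}

Elements only in A (not in B): {3, 11}


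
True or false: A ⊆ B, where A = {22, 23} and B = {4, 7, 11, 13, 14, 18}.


A ⊆ B means every element of A is in B.
Elements in A not in B: {22, 23}
So A ⊄ B.

No, A ⊄ B


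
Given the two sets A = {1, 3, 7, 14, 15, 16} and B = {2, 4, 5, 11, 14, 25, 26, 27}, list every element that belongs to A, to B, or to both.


A ∪ B = all elements in A or B (or both)
A = {1, 3, 7, 14, 15, 16}
B = {2, 4, 5, 11, 14, 25, 26, 27}
A ∪ B = {1, 2, 3, 4, 5, 7, 11, 14, 15, 16, 25, 26, 27}

A ∪ B = {1, 2, 3, 4, 5, 7, 11, 14, 15, 16, 25, 26, 27}


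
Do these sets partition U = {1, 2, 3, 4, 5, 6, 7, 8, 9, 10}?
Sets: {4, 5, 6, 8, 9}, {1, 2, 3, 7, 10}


A partition requires: (1) non-empty parts, (2) pairwise disjoint, (3) union = U
Parts: {4, 5, 6, 8, 9}, {1, 2, 3, 7, 10}
Union of parts: {1, 2, 3, 4, 5, 6, 7, 8, 9, 10}
U = {1, 2, 3, 4, 5, 6, 7, 8, 9, 10}
All non-empty? True
Pairwise disjoint? True
Covers U? True

Yes, valid partition


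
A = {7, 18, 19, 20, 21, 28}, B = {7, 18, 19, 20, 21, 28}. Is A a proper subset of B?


A ⊂ B requires: A ⊆ B AND A ≠ B.
A ⊆ B? Yes
A = B? Yes
A = B, so A is not a PROPER subset.

No, A is not a proper subset of B


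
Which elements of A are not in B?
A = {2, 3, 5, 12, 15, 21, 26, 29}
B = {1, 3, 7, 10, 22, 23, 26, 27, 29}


A \ B = elements in A but not in B
A = {2, 3, 5, 12, 15, 21, 26, 29}
B = {1, 3, 7, 10, 22, 23, 26, 27, 29}
Remove from A any elements in B
A \ B = {2, 5, 12, 15, 21}

A \ B = {2, 5, 12, 15, 21}


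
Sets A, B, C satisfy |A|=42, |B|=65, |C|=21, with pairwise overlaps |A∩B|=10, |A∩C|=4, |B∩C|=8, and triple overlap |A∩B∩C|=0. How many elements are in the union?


|A∪B∪C| = |A|+|B|+|C| - |A∩B|-|A∩C|-|B∩C| + |A∩B∩C|
= 42+65+21 - 10-4-8 + 0
= 128 - 22 + 0
= 106

|A ∪ B ∪ C| = 106


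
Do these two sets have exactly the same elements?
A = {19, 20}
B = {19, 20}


Two sets are equal iff they have exactly the same elements.
A = {19, 20}
B = {19, 20}
Same elements → A = B

Yes, A = B


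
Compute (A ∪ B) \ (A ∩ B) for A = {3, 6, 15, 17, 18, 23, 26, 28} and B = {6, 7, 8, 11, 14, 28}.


A △ B = (A \ B) ∪ (B \ A) = elements in exactly one of A or B
A \ B = {3, 15, 17, 18, 23, 26}
B \ A = {7, 8, 11, 14}
A △ B = {3, 7, 8, 11, 14, 15, 17, 18, 23, 26}

A △ B = {3, 7, 8, 11, 14, 15, 17, 18, 23, 26}


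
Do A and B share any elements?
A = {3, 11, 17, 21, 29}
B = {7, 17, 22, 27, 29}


Disjoint means A ∩ B = ∅.
A ∩ B = {17, 29}
A ∩ B ≠ ∅, so A and B are NOT disjoint.

Yes — A and B share the element(s) of A ∩ B = {17, 29}, so they are not disjoint


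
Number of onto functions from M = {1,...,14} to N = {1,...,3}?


n = |M| = 14, k = |N| = 3. Surjections via inclusion-exclusion:
S(n,k) = Σ(-1)^i × C(k,i) × (k-i)^n, i=0 to k
i=0: (-1)^0×C(3,0)×3^14 = 4782969
i=1: (-1)^1×C(3,1)×2^14 = -49152
i=2: (-1)^2×C(3,2)×1^14 = 3
i=3: (-1)^3×C(3,3)×0^14 = 0
Total = 4733820

Number of surjections = 4733820


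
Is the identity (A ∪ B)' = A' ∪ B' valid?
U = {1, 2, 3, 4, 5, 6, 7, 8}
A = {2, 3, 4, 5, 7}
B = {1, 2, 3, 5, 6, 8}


LHS: A ∪ B = {1, 2, 3, 4, 5, 6, 7, 8}
(A ∪ B)' = U \ (A ∪ B) = ∅
A' = {1, 6, 8}, B' = {4, 7}
Claimed RHS: A' ∪ B' = {1, 4, 6, 7, 8}
Identity is INVALID: LHS = ∅ but the RHS claimed here equals {1, 4, 6, 7, 8}. The correct form is (A ∪ B)' = A' ∩ B'.

Identity is invalid: (A ∪ B)' = ∅ but A' ∪ B' = {1, 4, 6, 7, 8}. The correct De Morgan law is (A ∪ B)' = A' ∩ B'.


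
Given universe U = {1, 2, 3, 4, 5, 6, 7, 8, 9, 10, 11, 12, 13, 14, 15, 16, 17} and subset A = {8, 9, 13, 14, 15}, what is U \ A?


Aᶜ = U \ A = elements in U but not in A
U = {1, 2, 3, 4, 5, 6, 7, 8, 9, 10, 11, 12, 13, 14, 15, 16, 17}
A = {8, 9, 13, 14, 15}
Aᶜ = {1, 2, 3, 4, 5, 6, 7, 10, 11, 12, 16, 17}

Aᶜ = {1, 2, 3, 4, 5, 6, 7, 10, 11, 12, 16, 17}


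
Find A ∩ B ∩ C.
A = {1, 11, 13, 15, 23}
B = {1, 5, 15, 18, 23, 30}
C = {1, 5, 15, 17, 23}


A ∩ B = {1, 15, 23}
(A ∩ B) ∩ C = {1, 15, 23}

A ∩ B ∩ C = {1, 15, 23}


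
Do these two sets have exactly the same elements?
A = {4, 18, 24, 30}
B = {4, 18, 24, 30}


Two sets are equal iff they have exactly the same elements.
A = {4, 18, 24, 30}
B = {4, 18, 24, 30}
Same elements → A = B

Yes, A = B


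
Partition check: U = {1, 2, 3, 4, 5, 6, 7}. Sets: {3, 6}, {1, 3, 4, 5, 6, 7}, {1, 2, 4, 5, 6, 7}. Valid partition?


A partition requires: (1) non-empty parts, (2) pairwise disjoint, (3) union = U
Parts: {3, 6}, {1, 3, 4, 5, 6, 7}, {1, 2, 4, 5, 6, 7}
Union of parts: {1, 2, 3, 4, 5, 6, 7}
U = {1, 2, 3, 4, 5, 6, 7}
All non-empty? True
Pairwise disjoint? False
Covers U? True

No, not a valid partition


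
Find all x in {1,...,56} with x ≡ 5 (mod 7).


Checking each candidate:
Condition: x in {1,...,56} with x ≡ 5 (mod 7)
Result = {5, 12, 19, 26, 33, 40, 47, 54}

{5, 12, 19, 26, 33, 40, 47, 54}


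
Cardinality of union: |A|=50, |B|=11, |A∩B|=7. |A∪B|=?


|A ∪ B| = |A| + |B| - |A ∩ B|
= 50 + 11 - 7
= 54

|A ∪ B| = 54


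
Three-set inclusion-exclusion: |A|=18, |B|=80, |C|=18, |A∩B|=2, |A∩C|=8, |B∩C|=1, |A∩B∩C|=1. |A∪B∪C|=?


|A∪B∪C| = |A|+|B|+|C| - |A∩B|-|A∩C|-|B∩C| + |A∩B∩C|
= 18+80+18 - 2-8-1 + 1
= 116 - 11 + 1
= 106

|A ∪ B ∪ C| = 106


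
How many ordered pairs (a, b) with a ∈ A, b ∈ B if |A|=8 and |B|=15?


|A × B| = |A| × |B|
= 8 × 15
= 120

|A × B| = 120


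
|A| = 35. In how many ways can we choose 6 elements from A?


C(n,k) = n! / (k!(n-k)!)
C(35,6) = 35! / (6!29!)
= 1623160

C(35,6) = 1623160


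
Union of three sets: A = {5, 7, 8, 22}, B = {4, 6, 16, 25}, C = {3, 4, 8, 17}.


A ∪ B = {4, 5, 6, 7, 8, 16, 22, 25}
(A ∪ B) ∪ C = {3, 4, 5, 6, 7, 8, 16, 17, 22, 25}

A ∪ B ∪ C = {3, 4, 5, 6, 7, 8, 16, 17, 22, 25}


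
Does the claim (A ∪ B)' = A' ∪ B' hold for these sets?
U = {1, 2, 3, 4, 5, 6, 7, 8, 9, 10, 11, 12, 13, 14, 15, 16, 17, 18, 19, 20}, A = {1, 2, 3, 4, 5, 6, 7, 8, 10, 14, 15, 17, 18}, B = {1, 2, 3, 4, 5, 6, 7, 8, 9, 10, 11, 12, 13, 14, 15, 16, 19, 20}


LHS: A ∪ B = {1, 2, 3, 4, 5, 6, 7, 8, 9, 10, 11, 12, 13, 14, 15, 16, 17, 18, 19, 20}
(A ∪ B)' = U \ (A ∪ B) = ∅
A' = {9, 11, 12, 13, 16, 19, 20}, B' = {17, 18}
Claimed RHS: A' ∪ B' = {9, 11, 12, 13, 16, 17, 18, 19, 20}
Identity is INVALID: LHS = ∅ but the RHS claimed here equals {9, 11, 12, 13, 16, 17, 18, 19, 20}. The correct form is (A ∪ B)' = A' ∩ B'.

Identity is invalid: (A ∪ B)' = ∅ but A' ∪ B' = {9, 11, 12, 13, 16, 17, 18, 19, 20}. The correct De Morgan law is (A ∪ B)' = A' ∩ B'.


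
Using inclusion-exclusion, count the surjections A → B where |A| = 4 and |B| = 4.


n = |A| = 4, k = |B| = 4. Surjections via inclusion-exclusion:
S(n,k) = Σ(-1)^i × C(k,i) × (k-i)^n, i=0 to k
i=0: (-1)^0×C(4,0)×4^4 = 256
i=1: (-1)^1×C(4,1)×3^4 = -324
i=2: (-1)^2×C(4,2)×2^4 = 96
i=3: (-1)^3×C(4,3)×1^4 = -4
i=4: (-1)^4×C(4,4)×0^4 = 0
Total = 24

Number of surjections = 24


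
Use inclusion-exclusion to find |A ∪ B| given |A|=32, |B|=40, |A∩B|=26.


|A ∪ B| = |A| + |B| - |A ∩ B|
= 32 + 40 - 26
= 46

|A ∪ B| = 46


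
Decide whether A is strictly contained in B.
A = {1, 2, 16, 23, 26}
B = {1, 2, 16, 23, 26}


A ⊂ B requires: A ⊆ B AND A ≠ B.
A ⊆ B? Yes
A = B? Yes
A = B, so A is not a PROPER subset.

No, A is not a proper subset of B


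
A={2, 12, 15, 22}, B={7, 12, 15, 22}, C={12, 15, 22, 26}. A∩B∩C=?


A ∩ B = {12, 15, 22}
(A ∩ B) ∩ C = {12, 15, 22}

A ∩ B ∩ C = {12, 15, 22}


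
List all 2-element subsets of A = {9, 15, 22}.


|A| = 3, so A has C(3,2) = 3 subsets of size 2.
Enumerate by choosing 2 elements from A at a time:
{9, 15}, {9, 22}, {15, 22}

2-element subsets (3 total): {9, 15}, {9, 22}, {15, 22}


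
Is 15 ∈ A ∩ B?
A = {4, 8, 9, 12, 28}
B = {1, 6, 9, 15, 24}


A = {4, 8, 9, 12, 28}, B = {1, 6, 9, 15, 24}
A ∩ B = elements in both A and B
A ∩ B = {9}
Checking if 15 ∈ A ∩ B
15 is not in A ∩ B → False

15 ∉ A ∩ B


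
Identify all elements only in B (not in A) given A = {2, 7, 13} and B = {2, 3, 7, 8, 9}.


A = {2, 7, 13}
B = {2, 3, 7, 8, 9}
Region: only in B (not in A)
Elements: {3, 8, 9}

Elements only in B (not in A): {3, 8, 9}


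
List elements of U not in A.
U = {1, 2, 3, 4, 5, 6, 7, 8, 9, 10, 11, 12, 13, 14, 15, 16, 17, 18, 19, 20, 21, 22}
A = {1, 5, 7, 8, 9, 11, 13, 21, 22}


Aᶜ = U \ A = elements in U but not in A
U = {1, 2, 3, 4, 5, 6, 7, 8, 9, 10, 11, 12, 13, 14, 15, 16, 17, 18, 19, 20, 21, 22}
A = {1, 5, 7, 8, 9, 11, 13, 21, 22}
Aᶜ = {2, 3, 4, 6, 10, 12, 14, 15, 16, 17, 18, 19, 20}

Aᶜ = {2, 3, 4, 6, 10, 12, 14, 15, 16, 17, 18, 19, 20}


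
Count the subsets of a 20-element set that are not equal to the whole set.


Total subsets = 2^n = 2^20 = 1048576
Proper subsets exclude the set itself: 2^n - 1
= 1048576 - 1
= 1048575

Number of proper subsets = 1048575


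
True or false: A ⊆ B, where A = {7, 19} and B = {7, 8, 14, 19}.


A ⊆ B means every element of A is in B.
All elements of A are in B.
So A ⊆ B.

Yes, A ⊆ B


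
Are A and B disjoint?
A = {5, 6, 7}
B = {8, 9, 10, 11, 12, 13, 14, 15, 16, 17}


Disjoint means A ∩ B = ∅.
A ∩ B = ∅
A ∩ B = ∅, so A and B are disjoint.

Yes, A and B are disjoint


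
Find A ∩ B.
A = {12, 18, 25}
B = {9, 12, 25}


A ∩ B = elements in both A and B
A = {12, 18, 25}
B = {9, 12, 25}
A ∩ B = {12, 25}

A ∩ B = {12, 25}


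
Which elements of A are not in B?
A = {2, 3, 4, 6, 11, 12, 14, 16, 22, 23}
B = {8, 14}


A \ B = elements in A but not in B
A = {2, 3, 4, 6, 11, 12, 14, 16, 22, 23}
B = {8, 14}
Remove from A any elements in B
A \ B = {2, 3, 4, 6, 11, 12, 16, 22, 23}

A \ B = {2, 3, 4, 6, 11, 12, 16, 22, 23}


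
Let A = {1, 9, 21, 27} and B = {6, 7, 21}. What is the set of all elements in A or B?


A ∪ B = all elements in A or B (or both)
A = {1, 9, 21, 27}
B = {6, 7, 21}
A ∪ B = {1, 6, 7, 9, 21, 27}

A ∪ B = {1, 6, 7, 9, 21, 27}


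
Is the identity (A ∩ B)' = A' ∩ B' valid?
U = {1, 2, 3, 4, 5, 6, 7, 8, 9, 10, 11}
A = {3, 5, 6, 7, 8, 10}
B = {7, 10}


LHS: A ∩ B = {7, 10}
(A ∩ B)' = U \ (A ∩ B) = {1, 2, 3, 4, 5, 6, 8, 9, 11}
A' = {1, 2, 4, 9, 11}, B' = {1, 2, 3, 4, 5, 6, 8, 9, 11}
Claimed RHS: A' ∩ B' = {1, 2, 4, 9, 11}
Identity is INVALID: LHS = {1, 2, 3, 4, 5, 6, 8, 9, 11} but the RHS claimed here equals {1, 2, 4, 9, 11}. The correct form is (A ∩ B)' = A' ∪ B'.

Identity is invalid: (A ∩ B)' = {1, 2, 3, 4, 5, 6, 8, 9, 11} but A' ∩ B' = {1, 2, 4, 9, 11}. The correct De Morgan law is (A ∩ B)' = A' ∪ B'.


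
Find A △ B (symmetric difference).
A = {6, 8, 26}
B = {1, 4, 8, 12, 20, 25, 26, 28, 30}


A △ B = (A \ B) ∪ (B \ A) = elements in exactly one of A or B
A \ B = {6}
B \ A = {1, 4, 12, 20, 25, 28, 30}
A △ B = {1, 4, 6, 12, 20, 25, 28, 30}

A △ B = {1, 4, 6, 12, 20, 25, 28, 30}


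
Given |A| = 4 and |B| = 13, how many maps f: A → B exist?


Each of |A| = 4 inputs maps to any of |B| = 13 outputs.
# functions = |B|^|A| = 13^4
= 28561

Number of functions = 28561


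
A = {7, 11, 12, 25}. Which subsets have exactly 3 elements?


|A| = 4, so A has C(4,3) = 4 subsets of size 3.
Enumerate by choosing 3 elements from A at a time:
{7, 11, 12}, {7, 11, 25}, {7, 12, 25}, {11, 12, 25}

3-element subsets (4 total): {7, 11, 12}, {7, 11, 25}, {7, 12, 25}, {11, 12, 25}


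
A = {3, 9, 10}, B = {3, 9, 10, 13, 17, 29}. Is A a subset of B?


A ⊆ B means every element of A is in B.
All elements of A are in B.
So A ⊆ B.

Yes, A ⊆ B


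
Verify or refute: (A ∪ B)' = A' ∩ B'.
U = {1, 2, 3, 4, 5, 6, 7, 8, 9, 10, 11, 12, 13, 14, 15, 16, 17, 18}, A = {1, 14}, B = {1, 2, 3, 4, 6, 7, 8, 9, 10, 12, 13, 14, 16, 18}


LHS: A ∪ B = {1, 2, 3, 4, 6, 7, 8, 9, 10, 12, 13, 14, 16, 18}
(A ∪ B)' = U \ (A ∪ B) = {5, 11, 15, 17}
A' = {2, 3, 4, 5, 6, 7, 8, 9, 10, 11, 12, 13, 15, 16, 17, 18}, B' = {5, 11, 15, 17}
Claimed RHS: A' ∩ B' = {5, 11, 15, 17}
Identity is VALID: LHS = RHS = {5, 11, 15, 17} ✓

Identity is valid. (A ∪ B)' = A' ∩ B' = {5, 11, 15, 17}


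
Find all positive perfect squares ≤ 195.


Checking each candidate:
Condition: positive perfect squares ≤ 195
Result = {1, 4, 9, 16, 25, 36, 49, 64, 81, 100, 121, 144, 169}

{1, 4, 9, 16, 25, 36, 49, 64, 81, 100, 121, 144, 169}


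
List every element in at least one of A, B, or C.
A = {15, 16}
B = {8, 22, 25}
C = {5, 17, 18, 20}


A ∪ B = {8, 15, 16, 22, 25}
(A ∪ B) ∪ C = {5, 8, 15, 16, 17, 18, 20, 22, 25}

A ∪ B ∪ C = {5, 8, 15, 16, 17, 18, 20, 22, 25}


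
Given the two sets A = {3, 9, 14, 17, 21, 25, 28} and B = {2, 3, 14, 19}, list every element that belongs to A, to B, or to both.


A ∪ B = all elements in A or B (or both)
A = {3, 9, 14, 17, 21, 25, 28}
B = {2, 3, 14, 19}
A ∪ B = {2, 3, 9, 14, 17, 19, 21, 25, 28}

A ∪ B = {2, 3, 9, 14, 17, 19, 21, 25, 28}


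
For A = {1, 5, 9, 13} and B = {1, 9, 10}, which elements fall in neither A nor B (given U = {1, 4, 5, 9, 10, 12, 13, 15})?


A = {1, 5, 9, 13}
B = {1, 9, 10}
Region: in neither A nor B (given U = {1, 4, 5, 9, 10, 12, 13, 15})
Elements: {4, 12, 15}

Elements in neither A nor B (given U = {1, 4, 5, 9, 10, 12, 13, 15}): {4, 12, 15}


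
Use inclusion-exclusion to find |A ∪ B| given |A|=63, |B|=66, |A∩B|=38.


|A ∪ B| = |A| + |B| - |A ∩ B|
= 63 + 66 - 38
= 91

|A ∪ B| = 91


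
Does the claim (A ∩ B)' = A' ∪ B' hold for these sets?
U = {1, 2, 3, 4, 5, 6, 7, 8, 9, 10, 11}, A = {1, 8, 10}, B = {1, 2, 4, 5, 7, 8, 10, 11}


LHS: A ∩ B = {1, 8, 10}
(A ∩ B)' = U \ (A ∩ B) = {2, 3, 4, 5, 6, 7, 9, 11}
A' = {2, 3, 4, 5, 6, 7, 9, 11}, B' = {3, 6, 9}
Claimed RHS: A' ∪ B' = {2, 3, 4, 5, 6, 7, 9, 11}
Identity is VALID: LHS = RHS = {2, 3, 4, 5, 6, 7, 9, 11} ✓

Identity is valid. (A ∩ B)' = A' ∪ B' = {2, 3, 4, 5, 6, 7, 9, 11}


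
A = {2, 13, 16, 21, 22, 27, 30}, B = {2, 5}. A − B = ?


A \ B = elements in A but not in B
A = {2, 13, 16, 21, 22, 27, 30}
B = {2, 5}
Remove from A any elements in B
A \ B = {13, 16, 21, 22, 27, 30}

A \ B = {13, 16, 21, 22, 27, 30}


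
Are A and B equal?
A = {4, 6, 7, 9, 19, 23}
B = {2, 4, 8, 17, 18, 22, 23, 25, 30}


Two sets are equal iff they have exactly the same elements.
A = {4, 6, 7, 9, 19, 23}
B = {2, 4, 8, 17, 18, 22, 23, 25, 30}
Differences: {2, 6, 7, 8, 9, 17, 18, 19, 22, 25, 30}
A ≠ B

No, A ≠ B


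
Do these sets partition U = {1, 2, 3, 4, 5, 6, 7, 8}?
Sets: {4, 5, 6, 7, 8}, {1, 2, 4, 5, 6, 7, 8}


A partition requires: (1) non-empty parts, (2) pairwise disjoint, (3) union = U
Parts: {4, 5, 6, 7, 8}, {1, 2, 4, 5, 6, 7, 8}
Union of parts: {1, 2, 4, 5, 6, 7, 8}
U = {1, 2, 3, 4, 5, 6, 7, 8}
All non-empty? True
Pairwise disjoint? False
Covers U? False

No, not a valid partition


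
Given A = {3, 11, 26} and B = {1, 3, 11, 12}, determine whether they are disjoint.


Disjoint means A ∩ B = ∅.
A ∩ B = {3, 11}
A ∩ B ≠ ∅, so A and B are NOT disjoint.

No, A and B are not disjoint (A ∩ B = {3, 11})


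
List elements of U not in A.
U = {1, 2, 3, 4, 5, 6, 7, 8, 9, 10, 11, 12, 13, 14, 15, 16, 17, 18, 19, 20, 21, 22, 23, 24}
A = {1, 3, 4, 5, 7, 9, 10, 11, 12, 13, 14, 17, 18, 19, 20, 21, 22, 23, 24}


Aᶜ = U \ A = elements in U but not in A
U = {1, 2, 3, 4, 5, 6, 7, 8, 9, 10, 11, 12, 13, 14, 15, 16, 17, 18, 19, 20, 21, 22, 23, 24}
A = {1, 3, 4, 5, 7, 9, 10, 11, 12, 13, 14, 17, 18, 19, 20, 21, 22, 23, 24}
Aᶜ = {2, 6, 8, 15, 16}

Aᶜ = {2, 6, 8, 15, 16}


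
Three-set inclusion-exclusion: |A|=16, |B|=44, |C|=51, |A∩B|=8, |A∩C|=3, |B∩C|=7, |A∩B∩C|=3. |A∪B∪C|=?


|A∪B∪C| = |A|+|B|+|C| - |A∩B|-|A∩C|-|B∩C| + |A∩B∩C|
= 16+44+51 - 8-3-7 + 3
= 111 - 18 + 3
= 96

|A ∪ B ∪ C| = 96


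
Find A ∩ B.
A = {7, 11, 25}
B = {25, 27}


A ∩ B = elements in both A and B
A = {7, 11, 25}
B = {25, 27}
A ∩ B = {25}

A ∩ B = {25}


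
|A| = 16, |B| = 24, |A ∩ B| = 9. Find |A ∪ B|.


|A ∪ B| = |A| + |B| - |A ∩ B|
= 16 + 24 - 9
= 31

|A ∪ B| = 31


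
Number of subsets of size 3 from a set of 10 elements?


C(n,k) = n! / (k!(n-k)!)
C(10,3) = 10! / (3!7!)
= 120

C(10,3) = 120


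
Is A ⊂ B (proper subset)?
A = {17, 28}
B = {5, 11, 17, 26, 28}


A ⊂ B requires: A ⊆ B AND A ≠ B.
A ⊆ B? Yes
A = B? No
A ⊂ B: Yes (A is a proper subset of B)

Yes, A ⊂ B


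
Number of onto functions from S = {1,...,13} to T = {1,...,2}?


n = |S| = 13, k = |T| = 2. Surjections via inclusion-exclusion:
S(n,k) = Σ(-1)^i × C(k,i) × (k-i)^n, i=0 to k
i=0: (-1)^0×C(2,0)×2^13 = 8192
i=1: (-1)^1×C(2,1)×1^13 = -2
i=2: (-1)^2×C(2,2)×0^13 = 0
Total = 8190

Number of surjections = 8190


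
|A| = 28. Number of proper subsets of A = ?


Total subsets = 2^n = 2^28 = 268435456
Proper subsets exclude the set itself: 2^n - 1
= 268435456 - 1
= 268435455

Number of proper subsets = 268435455
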